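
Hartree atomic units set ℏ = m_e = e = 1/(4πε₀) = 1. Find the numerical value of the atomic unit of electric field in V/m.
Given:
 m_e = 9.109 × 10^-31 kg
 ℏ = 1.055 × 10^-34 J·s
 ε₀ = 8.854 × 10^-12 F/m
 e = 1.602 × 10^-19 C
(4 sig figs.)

The unique combination of the constants set to 1 with dimensions of electric field is E_au = E_h/(e a₀) = m_e²e⁵/((4πε₀)³ℏ⁴).
E_h = 4.354 × 10^-18 J
a₀ = 5.297 × 10^-11 m
E_h/(e·a₀) = 5.131 × 10^11 V/m

5.131 × 10^11 V/m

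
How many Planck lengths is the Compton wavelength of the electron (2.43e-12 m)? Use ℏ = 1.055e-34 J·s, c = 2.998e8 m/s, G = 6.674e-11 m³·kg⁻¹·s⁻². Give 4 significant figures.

Planck length: ℓ_P = √(ℏG/c³) = 1.616e-35 m.
2.43e-12 / 1.616e-35 = 1.503e23

1.503e23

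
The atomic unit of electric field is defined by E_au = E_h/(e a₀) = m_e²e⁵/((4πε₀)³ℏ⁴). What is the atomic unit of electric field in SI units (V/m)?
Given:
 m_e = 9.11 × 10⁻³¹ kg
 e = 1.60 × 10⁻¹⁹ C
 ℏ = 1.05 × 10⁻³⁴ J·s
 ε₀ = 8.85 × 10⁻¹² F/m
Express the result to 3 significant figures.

5.20 × 10¹¹ V/m

E_au = E_h/(e a₀) = m_e²e⁵/((4πε₀)³ℏ⁴)
E_h = 4.38 × 10⁻¹⁸ J
a₀ = 5.26 × 10⁻¹¹ m
E_h/(e·a₀) = 5.20 × 10¹¹ V/m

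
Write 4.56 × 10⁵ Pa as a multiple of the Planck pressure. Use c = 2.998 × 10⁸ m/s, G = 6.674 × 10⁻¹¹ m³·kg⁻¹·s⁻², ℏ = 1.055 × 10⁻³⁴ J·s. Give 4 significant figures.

9.844 × 10⁻¹⁰⁹

Planck pressure: p_P = c⁷/(ℏG²) = 4.632 × 10¹¹³ Pa.
4.56 × 10⁵ / 4.632 × 10¹¹³ = 9.844 × 10⁻¹⁰⁹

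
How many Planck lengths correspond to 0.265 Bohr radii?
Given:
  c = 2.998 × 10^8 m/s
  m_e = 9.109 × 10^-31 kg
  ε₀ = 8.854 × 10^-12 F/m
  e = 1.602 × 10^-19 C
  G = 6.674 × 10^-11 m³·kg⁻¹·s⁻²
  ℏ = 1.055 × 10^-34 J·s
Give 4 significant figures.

8.684 × 10^23

Bohr radius: a₀ = 4πε₀ℏ²/(m_e e²) = 5.297 × 10^-11 m
Planck length: ℓ_P = √(ℏG/c³) = 1.616 × 10^-35 m
0.265 × 5.297 × 10^-11 / 1.616 × 10^-35 = 8.684 × 10^23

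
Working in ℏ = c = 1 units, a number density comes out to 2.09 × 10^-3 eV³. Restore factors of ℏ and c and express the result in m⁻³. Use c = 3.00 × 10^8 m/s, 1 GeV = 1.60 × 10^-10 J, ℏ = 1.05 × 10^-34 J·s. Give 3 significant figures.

2.74 × 10^17 m⁻³

Number density is [L]⁻³ = [E]³/(ℏc)³.
1 GeV³ → 1/(ℏc)³ × (1 GeV in J)³ = 1.31 × 10^47 m⁻³.
Convert the energy scale: 2.09 × 10^-3 eV³ = 2.09 × 10^-30 GeV³.
Result: 2.09 × 10^-30 × 1.31 × 10^47 = 2.74 × 10^17 m⁻³.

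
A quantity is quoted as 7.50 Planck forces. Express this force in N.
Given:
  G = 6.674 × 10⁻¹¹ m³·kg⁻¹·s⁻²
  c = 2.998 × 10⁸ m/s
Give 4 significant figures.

One Planck force: F_P = c⁴/G = 1.210 × 10⁴⁴ N.
7.50 × 1.210 × 10⁴⁴ N = 9.078 × 10⁴⁴ N

9.078 × 10⁴⁴ N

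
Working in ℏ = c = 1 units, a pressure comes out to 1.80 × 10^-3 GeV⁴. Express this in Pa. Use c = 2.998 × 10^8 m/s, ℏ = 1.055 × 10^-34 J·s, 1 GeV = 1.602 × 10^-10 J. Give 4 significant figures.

Pressure is [E]/[L]³ = [E]⁴/(ℏc)³.
1 GeV⁴ → 1/(ℏc)³ × (1 GeV in J)⁴ = 2.082 × 10^37 Pa.
Result: 1.80 × 10^-3 × 2.082 × 10^37 = 3.747 × 10^34 Pa.

3.747 × 10^34 Pa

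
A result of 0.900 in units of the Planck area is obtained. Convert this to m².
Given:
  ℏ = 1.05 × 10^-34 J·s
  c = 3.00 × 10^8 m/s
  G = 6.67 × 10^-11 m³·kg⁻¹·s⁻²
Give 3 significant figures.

One Planck area: A_P = ℏG/c³ = 2.59 × 10^-70 m².
0.900 × 2.59 × 10^-70 m² = 2.33 × 10^-70 m²

2.33 × 10^-70 m²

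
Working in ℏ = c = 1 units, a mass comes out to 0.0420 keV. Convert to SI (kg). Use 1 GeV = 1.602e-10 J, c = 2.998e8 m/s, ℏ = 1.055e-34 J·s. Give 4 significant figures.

Mass is [E]/c²; divide by c².
1 GeV → 1/c² × (1 GeV in J) = 1.782e-27 kg.
Convert the energy scale: 0.0420 keV = 4.20e-8 GeV.
Result: 4.20e-8 × 1.782e-27 = 7.486e-35 kg.

7.486e-35 kg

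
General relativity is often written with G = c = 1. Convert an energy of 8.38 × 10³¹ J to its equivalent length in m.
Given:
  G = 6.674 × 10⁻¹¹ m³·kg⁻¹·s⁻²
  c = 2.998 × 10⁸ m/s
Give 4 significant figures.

Energy → length via G/c⁴.
8.38 × 10³¹ J × (G/c⁴) = 6.923 × 10⁻¹³ m

6.923 × 10⁻¹³ m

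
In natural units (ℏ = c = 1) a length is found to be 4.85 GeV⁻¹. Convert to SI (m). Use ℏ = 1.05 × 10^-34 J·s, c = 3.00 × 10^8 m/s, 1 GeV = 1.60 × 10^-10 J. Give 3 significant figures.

9.55 × 10^-16 m

A length is [E]⁻¹ in ℏ=c=1; restore one factor of ℏc.
1 GeV⁻¹ → ℏc × (1 GeV in J)⁻¹ = 1.97 × 10^-16 m.
Result: 4.85 × 1.97 × 10^-16 = 9.55 × 10^-16 m.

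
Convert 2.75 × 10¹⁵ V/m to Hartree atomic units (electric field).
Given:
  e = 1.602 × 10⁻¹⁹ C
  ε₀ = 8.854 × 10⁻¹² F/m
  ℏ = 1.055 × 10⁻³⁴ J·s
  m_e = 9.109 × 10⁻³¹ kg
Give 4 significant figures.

atomic unit of electric field: E_au = E_h/(e a₀) = m_e²e⁵/((4πε₀)³ℏ⁴) = 5.131 × 10¹¹ V/m.
2.75 × 10¹⁵ / 5.131 × 10¹¹ = 5.360 × 10³

5.360 × 10³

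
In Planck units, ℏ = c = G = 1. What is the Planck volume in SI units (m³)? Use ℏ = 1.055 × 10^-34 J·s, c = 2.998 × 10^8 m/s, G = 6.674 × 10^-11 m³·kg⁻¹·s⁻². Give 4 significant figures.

From ℏ = c = G = 1 the volume scale is V_P = (ℏG/c³)^(3/2).
  = √(1.784 × 10^-209)
  = 4.224 × 10^-105 m³

4.224 × 10^-105 m³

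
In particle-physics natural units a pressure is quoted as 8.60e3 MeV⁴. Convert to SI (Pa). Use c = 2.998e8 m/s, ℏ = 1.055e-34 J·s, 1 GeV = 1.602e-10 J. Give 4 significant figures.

Pressure is [E]/[L]³ = [E]⁴/(ℏc)³.
1 GeV⁴ → 1/(ℏc)³ × (1 GeV in J)⁴ = 2.082e37 Pa.
Convert the energy scale: 8.60e3 MeV⁴ = 8.60e-9 GeV⁴.
Result: 8.60e-9 × 2.082e37 = 1.790e29 Pa.

1.790e29 Pa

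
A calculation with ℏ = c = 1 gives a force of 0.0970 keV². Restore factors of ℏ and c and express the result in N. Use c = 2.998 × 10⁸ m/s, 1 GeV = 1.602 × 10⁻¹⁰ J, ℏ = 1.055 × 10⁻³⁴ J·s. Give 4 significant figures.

7.871 × 10⁻⁸ N

Force is [E]/[L] = [E]²/(ℏc); restore (ℏc)⁻¹.
1 GeV² → 1/(ℏc) × (1 GeV in J)² = 8.114 × 10⁵ N.
Convert the energy scale: 0.0970 keV² = 9.70 × 10⁻¹⁴ GeV².
Result: 9.70 × 10⁻¹⁴ × 8.114 × 10⁵ = 7.871 × 10⁻⁸ N.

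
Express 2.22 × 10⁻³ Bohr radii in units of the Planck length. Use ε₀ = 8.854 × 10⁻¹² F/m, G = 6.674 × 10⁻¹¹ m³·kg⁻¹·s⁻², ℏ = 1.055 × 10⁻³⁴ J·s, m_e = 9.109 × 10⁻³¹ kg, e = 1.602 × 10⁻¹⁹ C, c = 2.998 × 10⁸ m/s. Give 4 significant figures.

Bohr radius: a₀ = 4πε₀ℏ²/(m_e e²) = 5.297 × 10⁻¹¹ m
Planck length: ℓ_P = √(ℏG/c³) = 1.616 × 10⁻³⁵ m
2.22 × 10⁻³ × 5.297 × 10⁻¹¹ / 1.616 × 10⁻³⁵ = 7.275 × 10²¹

7.275 × 10²¹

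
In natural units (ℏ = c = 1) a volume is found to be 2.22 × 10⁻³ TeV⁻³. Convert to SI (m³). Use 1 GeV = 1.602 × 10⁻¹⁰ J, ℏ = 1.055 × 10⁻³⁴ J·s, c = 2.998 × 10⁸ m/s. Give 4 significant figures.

1.709 × 10⁻⁵⁹ m³

Volume is [L]³ = [E]⁻³·(ℏc)³.
1 GeV⁻³ → (ℏc)³ × (1 GeV in J)⁻³ = 7.696 × 10⁻⁴⁸ m³.
Convert the energy scale: 2.22 × 10⁻³ TeV⁻³ = 2.22 × 10⁻¹² GeV⁻³.
Result: 2.22 × 10⁻¹² × 7.696 × 10⁻⁴⁸ = 1.709 × 10⁻⁵⁹ m³.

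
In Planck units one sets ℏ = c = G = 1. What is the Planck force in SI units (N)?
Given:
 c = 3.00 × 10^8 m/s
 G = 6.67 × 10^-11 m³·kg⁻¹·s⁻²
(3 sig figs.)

1.21 × 10^44 N

F_P = c⁴/G
  = 8.10 × 10^33 / 6.67 × 10^-11
  = 1.21 × 10^44 N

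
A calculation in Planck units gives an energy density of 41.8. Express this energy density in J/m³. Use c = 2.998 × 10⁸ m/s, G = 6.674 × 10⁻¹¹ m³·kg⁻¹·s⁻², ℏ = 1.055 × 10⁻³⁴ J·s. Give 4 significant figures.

One Planck energy density: u_P = c⁷/(ℏG²) = 4.632 × 10¹¹³ J/m³.
41.8 × 4.632 × 10¹¹³ J/m³ = 1.936 × 10¹¹⁵ J/m³

1.936 × 10¹¹⁵ J/m³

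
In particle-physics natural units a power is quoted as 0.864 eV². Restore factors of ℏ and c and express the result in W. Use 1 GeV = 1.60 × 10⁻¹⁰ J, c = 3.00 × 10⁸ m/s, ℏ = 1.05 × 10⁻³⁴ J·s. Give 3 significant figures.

Power is [E]/[T] = [E]²/ℏ.
1 GeV² → 1/ℏ × (1 GeV in J)² = 2.44 × 10¹⁴ W.
Convert the energy scale: 0.864 eV² = 8.64 × 10⁻¹⁹ GeV².
Result: 8.64 × 10⁻¹⁹ × 2.44 × 10¹⁴ = 2.11 × 10⁻⁴ W.

2.11 × 10⁻⁴ W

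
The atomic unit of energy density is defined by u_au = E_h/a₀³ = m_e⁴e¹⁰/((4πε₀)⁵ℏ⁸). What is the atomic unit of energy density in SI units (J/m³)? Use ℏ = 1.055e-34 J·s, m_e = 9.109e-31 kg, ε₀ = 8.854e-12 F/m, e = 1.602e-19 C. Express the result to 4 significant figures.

u_au = E_h/a₀³ = m_e⁴e¹⁰/((4πε₀)⁵ℏ⁸)
E_h = 4.354e-18 J
a₀ = 5.297e-11 m
E_h/a₀³ = 2.929e13 J/m³

2.929e13 J/m³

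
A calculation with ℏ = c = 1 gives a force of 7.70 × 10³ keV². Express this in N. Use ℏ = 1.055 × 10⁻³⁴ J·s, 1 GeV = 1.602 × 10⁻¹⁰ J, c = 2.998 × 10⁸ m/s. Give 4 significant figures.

Force is [E]/[L] = [E]²/(ℏc); restore (ℏc)⁻¹.
1 GeV² → 1/(ℏc) × (1 GeV in J)² = 8.114 × 10⁵ N.
Convert the energy scale: 7.70 × 10³ keV² = 7.70 × 10⁻⁹ GeV².
Result: 7.70 × 10⁻⁹ × 8.114 × 10⁵ = 6.248 × 10⁻³ N.

6.248 × 10⁻³ N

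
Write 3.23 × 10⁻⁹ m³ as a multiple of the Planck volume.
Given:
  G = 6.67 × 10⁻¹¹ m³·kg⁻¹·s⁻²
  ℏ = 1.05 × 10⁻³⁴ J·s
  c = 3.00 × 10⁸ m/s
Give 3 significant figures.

Planck volume: V_P = (ℏG/c³)^(3/2) = 4.18 × 10⁻¹⁰⁵ m³.
3.23 × 10⁻⁹ / 4.18 × 10⁻¹⁰⁵ = 7.73 × 10⁹⁵

7.73 × 10⁹⁵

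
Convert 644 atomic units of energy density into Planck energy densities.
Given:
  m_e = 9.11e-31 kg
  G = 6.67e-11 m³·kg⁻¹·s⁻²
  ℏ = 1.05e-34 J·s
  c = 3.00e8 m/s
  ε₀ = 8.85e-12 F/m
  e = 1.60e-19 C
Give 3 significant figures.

atomic unit of energy density: u_au = E_h/a₀³ = m_e⁴e¹⁰/((4πε₀)⁵ℏ⁸) = 3.01e13 J/m³
Planck energy density: u_P = c⁷/(ℏG²) = 4.68e113 J/m³
644 × 3.01e13 / 4.68e113 = 4.14e-98

4.14e-98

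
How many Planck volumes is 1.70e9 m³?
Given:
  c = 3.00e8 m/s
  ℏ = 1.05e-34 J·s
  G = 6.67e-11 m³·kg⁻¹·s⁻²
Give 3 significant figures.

Planck volume: V_P = (ℏG/c³)^(3/2) = 4.18e-105 m³.
1.70e9 / 4.18e-105 = 4.07e113

4.07e113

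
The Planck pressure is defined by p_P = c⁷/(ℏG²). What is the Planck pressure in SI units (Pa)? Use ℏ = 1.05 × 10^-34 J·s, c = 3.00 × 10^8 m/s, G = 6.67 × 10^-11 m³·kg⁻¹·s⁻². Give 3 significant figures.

4.68 × 10^113 Pa

p_P = c⁷/(ℏG²)
  = 2.19 × 10^59 / 4.67 × 10^-55
  = 4.68 × 10^113 Pa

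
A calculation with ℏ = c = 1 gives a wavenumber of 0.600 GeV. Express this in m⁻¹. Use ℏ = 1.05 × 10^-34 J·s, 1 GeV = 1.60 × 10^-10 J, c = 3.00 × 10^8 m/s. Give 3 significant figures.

Inverse length is [E]/(ℏc).
1 GeV → 1/(ℏc) × (1 GeV in J) = 5.08 × 10^15 m⁻¹.
Result: 0.600 × 5.08 × 10^15 = 3.05 × 10^15 m⁻¹.

3.05 × 10^15 m⁻¹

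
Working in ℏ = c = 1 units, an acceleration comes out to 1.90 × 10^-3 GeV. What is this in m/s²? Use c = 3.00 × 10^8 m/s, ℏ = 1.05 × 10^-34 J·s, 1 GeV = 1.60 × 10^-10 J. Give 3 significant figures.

8.69 × 10^29 m/s²

Acceleration is [L]/[T]² = c·[E]/ℏ.
1 GeV → c/ℏ × (1 GeV in J) = 4.57 × 10^32 m/s².
Result: 1.90 × 10^-3 × 4.57 × 10^32 = 8.69 × 10^29 m/s².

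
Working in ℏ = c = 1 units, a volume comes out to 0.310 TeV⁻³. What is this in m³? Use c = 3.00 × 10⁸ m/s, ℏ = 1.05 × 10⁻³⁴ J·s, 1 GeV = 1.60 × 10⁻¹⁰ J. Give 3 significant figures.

2.37 × 10⁻⁵⁷ m³

Volume is [L]³ = [E]⁻³·(ℏc)³.
1 GeV⁻³ → (ℏc)³ × (1 GeV in J)⁻³ = 7.63 × 10⁻⁴⁸ m³.
Convert the energy scale: 0.310 TeV⁻³ = 3.10 × 10⁻¹⁰ GeV⁻³.
Result: 3.10 × 10⁻¹⁰ × 7.63 × 10⁻⁴⁸ = 2.37 × 10⁻⁵⁷ m³.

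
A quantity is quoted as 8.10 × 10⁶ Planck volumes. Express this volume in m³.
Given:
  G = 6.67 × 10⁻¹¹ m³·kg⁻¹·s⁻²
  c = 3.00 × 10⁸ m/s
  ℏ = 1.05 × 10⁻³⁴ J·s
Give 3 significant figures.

One Planck volume: V_P = (ℏG/c³)^(3/2) = 4.18 × 10⁻¹⁰⁵ m³.
8.10 × 10⁶ × 4.18 × 10⁻¹⁰⁵ m³ = 3.38 × 10⁻⁹⁸ m³

3.38 × 10⁻⁹⁸ m³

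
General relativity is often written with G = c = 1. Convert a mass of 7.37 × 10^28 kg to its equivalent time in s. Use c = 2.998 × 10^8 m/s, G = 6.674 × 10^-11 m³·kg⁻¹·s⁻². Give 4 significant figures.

1.825 × 10^-7 s

Mass → time via G/c³.
7.37 × 10^28 kg × (G/c³) = 1.825 × 10^-7 s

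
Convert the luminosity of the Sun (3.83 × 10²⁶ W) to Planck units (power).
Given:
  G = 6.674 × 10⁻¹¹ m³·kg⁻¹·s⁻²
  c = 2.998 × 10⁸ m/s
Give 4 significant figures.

1.055 × 10⁻²⁶

Planck power: P_P = c⁵/G = 3.629 × 10⁵² W.
3.83 × 10²⁶ / 3.629 × 10⁵² = 1.055 × 10⁻²⁶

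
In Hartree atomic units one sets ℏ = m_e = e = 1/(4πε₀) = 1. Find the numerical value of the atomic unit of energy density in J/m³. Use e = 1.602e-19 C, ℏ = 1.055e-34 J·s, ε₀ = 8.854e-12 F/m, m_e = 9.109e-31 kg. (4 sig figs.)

2.929e13 J/m³

u_au = E_h/a₀³ = m_e⁴e¹⁰/((4πε₀)⁵ℏ⁸)
E_h = 4.354e-18 J
a₀ = 5.297e-11 m
E_h/a₀³ = 2.929e13 J/m³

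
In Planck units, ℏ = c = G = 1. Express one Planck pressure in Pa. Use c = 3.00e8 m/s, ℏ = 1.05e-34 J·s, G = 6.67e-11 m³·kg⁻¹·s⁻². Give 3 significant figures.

From ℏ = c = G = 1 the pressure scale is p_P = c⁷/(ℏG²).
  = 2.19e59 / 4.67e-55
  = 4.68e113 Pa

4.68e113 Pa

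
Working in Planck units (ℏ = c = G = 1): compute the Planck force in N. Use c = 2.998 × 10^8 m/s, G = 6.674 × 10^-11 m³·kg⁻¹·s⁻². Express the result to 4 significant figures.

1.210 × 10^44 N

Dimensional analysis gives F_P = c⁴/G.
  = 8.078 × 10^33 / 6.674 × 10^-11
  = 1.210 × 10^44 N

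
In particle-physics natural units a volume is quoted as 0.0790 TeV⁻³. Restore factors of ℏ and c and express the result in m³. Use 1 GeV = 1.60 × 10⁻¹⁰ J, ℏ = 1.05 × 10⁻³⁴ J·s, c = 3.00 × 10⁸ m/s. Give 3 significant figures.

Volume is [L]³ = [E]⁻³·(ℏc)³.
1 GeV⁻³ → (ℏc)³ × (1 GeV in J)⁻³ = 7.63 × 10⁻⁴⁸ m³.
Convert the energy scale: 0.0790 TeV⁻³ = 7.90 × 10⁻¹¹ GeV⁻³.
Result: 7.90 × 10⁻¹¹ × 7.63 × 10⁻⁴⁸ = 6.03 × 10⁻⁵⁸ m³.

6.03 × 10⁻⁵⁸ m³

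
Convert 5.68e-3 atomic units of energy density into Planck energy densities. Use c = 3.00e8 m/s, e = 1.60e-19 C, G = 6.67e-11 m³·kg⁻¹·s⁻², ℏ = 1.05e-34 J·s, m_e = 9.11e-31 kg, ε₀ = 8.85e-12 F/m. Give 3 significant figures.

atomic unit of energy density: u_au = E_h/a₀³ = m_e⁴e¹⁰/((4πε₀)⁵ℏ⁸) = 3.01e13 J/m³
Planck energy density: u_P = c⁷/(ℏG²) = 4.68e113 J/m³
5.68e-3 × 3.01e13 / 4.68e113 = 3.66e-103

3.66e-103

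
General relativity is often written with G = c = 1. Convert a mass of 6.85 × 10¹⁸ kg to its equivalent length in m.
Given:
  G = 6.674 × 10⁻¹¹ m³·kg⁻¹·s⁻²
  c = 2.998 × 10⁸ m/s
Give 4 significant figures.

In G = c = 1 units mass has dimensions of length; the conversion factor is G/c².
6.85 × 10¹⁸ kg × (G/c²) = 5.086 × 10⁻⁹ m

5.086 × 10⁻⁹ m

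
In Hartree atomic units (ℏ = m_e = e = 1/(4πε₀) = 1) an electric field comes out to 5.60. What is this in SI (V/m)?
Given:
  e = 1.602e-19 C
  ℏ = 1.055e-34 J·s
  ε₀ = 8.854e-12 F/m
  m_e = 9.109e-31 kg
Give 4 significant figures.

One atomic unit of electric field: E_au = E_h/(e a₀) = m_e²e⁵/((4πε₀)³ℏ⁴) = 5.131e11 V/m.
5.60 × 5.131e11 V/m = 2.873e12 V/m

2.873e12 V/m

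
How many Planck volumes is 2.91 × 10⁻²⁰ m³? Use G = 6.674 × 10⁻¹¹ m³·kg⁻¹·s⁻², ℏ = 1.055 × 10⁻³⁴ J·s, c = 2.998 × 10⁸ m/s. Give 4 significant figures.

Planck volume: V_P = (ℏG/c³)^(3/2) = 4.224 × 10⁻¹⁰⁵ m³.
2.91 × 10⁻²⁰ / 4.224 × 10⁻¹⁰⁵ = 6.889 × 10⁸⁴

6.889 × 10⁸⁴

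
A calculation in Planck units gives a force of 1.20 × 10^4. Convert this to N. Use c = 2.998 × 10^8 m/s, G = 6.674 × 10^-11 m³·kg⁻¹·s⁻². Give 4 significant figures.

One Planck force: F_P = c⁴/G = 1.210 × 10^44 N.
1.20 × 10^4 × 1.210 × 10^44 N = 1.453 × 10^48 N

1.453 × 10^48 N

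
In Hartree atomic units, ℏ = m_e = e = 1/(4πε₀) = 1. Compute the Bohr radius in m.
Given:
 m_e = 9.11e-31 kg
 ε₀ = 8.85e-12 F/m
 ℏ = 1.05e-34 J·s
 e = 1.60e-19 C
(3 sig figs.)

Dimensional analysis gives a₀ = 4πε₀ℏ²/(m_e e²).
  = 1.23e-78 / 2.33e-68
  = 5.26e-11 m

5.26e-11 m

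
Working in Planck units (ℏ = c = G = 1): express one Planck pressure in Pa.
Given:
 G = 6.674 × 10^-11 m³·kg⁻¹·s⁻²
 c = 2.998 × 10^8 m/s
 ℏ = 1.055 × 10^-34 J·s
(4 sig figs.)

4.632 × 10^113 Pa

Dimensional analysis gives p_P = c⁷/(ℏG²).
  = 2.177 × 10^59 / 4.699 × 10^-55
  = 4.632 × 10^113 Pa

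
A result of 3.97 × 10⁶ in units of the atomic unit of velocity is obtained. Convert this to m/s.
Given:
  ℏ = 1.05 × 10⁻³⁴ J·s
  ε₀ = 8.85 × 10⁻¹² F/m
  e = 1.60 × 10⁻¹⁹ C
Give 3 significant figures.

One atomic unit of velocity: v_au = e²/(4πε₀ℏ) = 2.19 × 10⁶ m/s.
3.97 × 10⁶ × 2.19 × 10⁶ m/s = 8.70 × 10¹² m/s

8.70 × 10¹² m/s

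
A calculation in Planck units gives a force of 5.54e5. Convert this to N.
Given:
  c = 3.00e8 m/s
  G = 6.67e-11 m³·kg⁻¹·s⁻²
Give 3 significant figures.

6.73e49 N

One Planck force: F_P = c⁴/G = 1.21e44 N.
5.54e5 × 1.21e44 N = 6.73e49 N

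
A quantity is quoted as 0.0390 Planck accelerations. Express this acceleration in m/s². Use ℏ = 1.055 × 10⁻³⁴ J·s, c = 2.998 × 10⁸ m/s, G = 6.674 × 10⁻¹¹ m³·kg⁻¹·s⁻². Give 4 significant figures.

2.168 × 10⁵⁰ m/s²

One Planck acceleration: a_P = √(c⁷/(ℏG)) = 5.560 × 10⁵¹ m/s².
0.0390 × 5.560 × 10⁵¹ m/s² = 2.168 × 10⁵⁰ m/s²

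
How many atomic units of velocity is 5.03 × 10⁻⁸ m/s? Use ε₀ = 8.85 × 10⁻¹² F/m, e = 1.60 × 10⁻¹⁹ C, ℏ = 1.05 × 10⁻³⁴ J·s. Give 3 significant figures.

atomic unit of velocity: v_au = e²/(4πε₀ℏ) = 2.19 × 10⁶ m/s.
5.03 × 10⁻⁸ / 2.19 × 10⁶ = 2.29 × 10⁻¹⁴

2.29 × 10⁻¹⁴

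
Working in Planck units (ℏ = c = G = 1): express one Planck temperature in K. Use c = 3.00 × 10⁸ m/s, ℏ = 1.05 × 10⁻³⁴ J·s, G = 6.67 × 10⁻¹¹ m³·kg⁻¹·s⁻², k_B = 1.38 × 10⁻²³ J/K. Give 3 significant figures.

1.42 × 10³² K

From ℏ = c = G = 1 the temperature scale is T_P = √(ℏc⁵/G) / k_B.
  = √(3.83 × 10¹⁸) × 7.25 × 10²²
  = 1.42 × 10³² K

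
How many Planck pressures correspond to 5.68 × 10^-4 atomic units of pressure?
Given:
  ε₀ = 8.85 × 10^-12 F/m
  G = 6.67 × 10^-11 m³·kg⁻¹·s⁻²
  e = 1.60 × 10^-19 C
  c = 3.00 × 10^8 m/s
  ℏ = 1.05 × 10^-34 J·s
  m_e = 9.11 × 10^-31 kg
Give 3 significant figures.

3.66 × 10^-104

atomic unit of pressure: P_au = E_h/a₀³ = m_e⁴e¹⁰/((4πε₀)⁵ℏ⁸) = 3.01 × 10^13 Pa
Planck pressure: p_P = c⁷/(ℏG²) = 4.68 × 10^113 Pa
5.68 × 10^-4 × 3.01 × 10^13 / 4.68 × 10^113 = 3.66 × 10^-104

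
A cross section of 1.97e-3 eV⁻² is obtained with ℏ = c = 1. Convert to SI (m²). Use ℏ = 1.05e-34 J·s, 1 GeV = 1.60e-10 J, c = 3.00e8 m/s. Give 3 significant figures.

7.64e-17 m²

Area is [L]² = [E]⁻²·(ℏc)²; restore (ℏc)².
1 GeV⁻² → (ℏc)² × (1 GeV in J)⁻² = 3.88e-32 m².
Convert the energy scale: 1.97e-3 eV⁻² = 1.97e15 GeV⁻².
Result: 1.97e15 × 3.88e-32 = 7.64e-17 m².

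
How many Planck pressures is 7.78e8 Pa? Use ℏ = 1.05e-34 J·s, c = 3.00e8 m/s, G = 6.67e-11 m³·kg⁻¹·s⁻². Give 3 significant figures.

1.66e-105

Planck pressure: p_P = c⁷/(ℏG²) = 4.68e113 Pa.
7.78e8 / 4.68e113 = 1.66e-105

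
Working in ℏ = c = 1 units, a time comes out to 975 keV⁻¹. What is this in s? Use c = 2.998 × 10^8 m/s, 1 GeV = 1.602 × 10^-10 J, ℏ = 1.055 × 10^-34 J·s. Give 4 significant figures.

A time is [E]⁻¹ in ℏ=c=1; restore one factor of ℏ.
1 GeV⁻¹ → ℏ × (1 GeV in J)⁻¹ = 6.586 × 10^-25 s.
Convert the energy scale: 975 keV⁻¹ = 9.75 × 10^8 GeV⁻¹.
Result: 9.75 × 10^8 × 6.586 × 10^-25 = 6.421 × 10^-16 s.

6.421 × 10^-16 s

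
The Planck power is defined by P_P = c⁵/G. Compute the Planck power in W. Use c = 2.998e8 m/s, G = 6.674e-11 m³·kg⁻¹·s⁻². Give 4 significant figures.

3.629e52 W

P_P = c⁵/G
  = 2.422e42 / 6.674e-11
  = 3.629e52 W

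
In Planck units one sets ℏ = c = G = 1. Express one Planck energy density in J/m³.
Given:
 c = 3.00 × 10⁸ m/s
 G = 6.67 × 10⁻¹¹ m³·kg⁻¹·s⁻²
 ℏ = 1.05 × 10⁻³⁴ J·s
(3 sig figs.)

u_P = c⁷/(ℏG²)
  = 2.19 × 10⁵⁹ / 4.67 × 10⁻⁵⁵
  = 4.68 × 10¹¹³ J/m³

4.68 × 10¹¹³ J/m³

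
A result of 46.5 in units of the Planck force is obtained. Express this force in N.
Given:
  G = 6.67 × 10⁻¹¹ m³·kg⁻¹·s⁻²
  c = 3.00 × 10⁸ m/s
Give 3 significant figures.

One Planck force: F_P = c⁴/G = 1.21 × 10⁴⁴ N.
46.5 × 1.21 × 10⁴⁴ N = 5.65 × 10⁴⁵ N

5.65 × 10⁴⁵ N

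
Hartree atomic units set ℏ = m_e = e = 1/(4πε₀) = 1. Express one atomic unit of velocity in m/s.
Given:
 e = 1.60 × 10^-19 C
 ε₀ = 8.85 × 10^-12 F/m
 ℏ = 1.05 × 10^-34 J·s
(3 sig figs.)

2.19 × 10^6 m/s

The unique combination of the constants set to 1 with dimensions of velocity is v_au = e²/(4πε₀ℏ).
  = 2.56 × 10^-38 / 1.17 × 10^-44
  = 2.19 × 10^6 m/s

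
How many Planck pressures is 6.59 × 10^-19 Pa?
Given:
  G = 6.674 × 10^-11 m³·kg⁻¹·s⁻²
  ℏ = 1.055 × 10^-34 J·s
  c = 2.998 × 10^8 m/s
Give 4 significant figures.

1.423 × 10^-132

Planck pressure: p_P = c⁷/(ℏG²) = 4.632 × 10^113 Pa.
6.59 × 10^-19 / 4.632 × 10^113 = 1.423 × 10^-132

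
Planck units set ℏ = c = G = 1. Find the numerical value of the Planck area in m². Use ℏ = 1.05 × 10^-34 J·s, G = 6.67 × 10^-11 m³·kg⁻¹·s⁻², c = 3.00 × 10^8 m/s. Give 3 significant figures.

The unique combination of the constants set to 1 with dimensions of area is A_P = ℏG/c³.
  = 7.00 × 10^-45 / 2.70 × 10^25
  = 2.59 × 10^-70 m²

2.59 × 10^-70 m²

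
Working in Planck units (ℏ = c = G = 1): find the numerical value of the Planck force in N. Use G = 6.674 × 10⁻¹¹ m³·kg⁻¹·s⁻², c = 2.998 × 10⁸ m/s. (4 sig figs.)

1.210 × 10⁴⁴ N

Dimensional analysis gives F_P = c⁴/G.
  = 8.078 × 10³³ / 6.674 × 10⁻¹¹
  = 1.210 × 10⁴⁴ N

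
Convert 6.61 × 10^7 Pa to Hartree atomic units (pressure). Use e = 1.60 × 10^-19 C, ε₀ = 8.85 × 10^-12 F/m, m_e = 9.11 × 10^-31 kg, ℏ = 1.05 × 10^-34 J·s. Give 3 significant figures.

atomic unit of pressure: P_au = E_h/a₀³ = m_e⁴e¹⁰/((4πε₀)⁵ℏ⁸) = 3.01 × 10^13 Pa.
6.61 × 10^7 / 3.01 × 10^13 = 2.19 × 10^-6

2.19 × 10^-6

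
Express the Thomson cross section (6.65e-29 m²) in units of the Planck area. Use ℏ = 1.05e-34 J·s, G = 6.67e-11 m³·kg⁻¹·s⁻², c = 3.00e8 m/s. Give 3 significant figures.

2.56e41

Planck area: A_P = ℏG/c³ = 2.59e-70 m².
6.65e-29 / 2.59e-70 = 2.56e41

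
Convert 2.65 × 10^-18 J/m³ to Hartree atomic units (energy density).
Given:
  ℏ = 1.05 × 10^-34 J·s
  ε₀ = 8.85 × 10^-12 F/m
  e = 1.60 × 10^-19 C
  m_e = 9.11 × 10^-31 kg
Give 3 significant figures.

atomic unit of energy density: u_au = E_h/a₀³ = m_e⁴e¹⁰/((4πε₀)⁵ℏ⁸) = 3.01 × 10^13 J/m³.
2.65 × 10^-18 / 3.01 × 10^13 = 8.80 × 10^-32

8.80 × 10^-32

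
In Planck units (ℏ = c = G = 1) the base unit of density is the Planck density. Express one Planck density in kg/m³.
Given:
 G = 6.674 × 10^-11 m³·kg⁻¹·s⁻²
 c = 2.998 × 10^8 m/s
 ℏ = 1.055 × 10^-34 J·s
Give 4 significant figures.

ρ_P = c⁵/(ℏG²)
  = 2.422 × 10^42 / 4.699 × 10^-55
  = 5.154 × 10^96 kg/m³

5.154 × 10^96 kg/m³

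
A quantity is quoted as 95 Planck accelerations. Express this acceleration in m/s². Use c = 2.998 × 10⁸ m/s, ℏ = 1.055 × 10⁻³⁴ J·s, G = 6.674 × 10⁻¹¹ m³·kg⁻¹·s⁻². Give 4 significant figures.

5.282 × 10⁵³ m/s²

One Planck acceleration: a_P = √(c⁷/(ℏG)) = 5.560 × 10⁵¹ m/s².
95 × 5.560 × 10⁵¹ m/s² = 5.282 × 10⁵³ m/s²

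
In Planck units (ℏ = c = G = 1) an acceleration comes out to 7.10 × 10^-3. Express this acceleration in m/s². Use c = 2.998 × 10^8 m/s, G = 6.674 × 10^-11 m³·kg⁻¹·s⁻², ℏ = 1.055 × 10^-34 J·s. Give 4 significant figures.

One Planck acceleration: a_P = √(c⁷/(ℏG)) = 5.560 × 10^51 m/s².
7.10 × 10^-3 × 5.560 × 10^51 m/s² = 3.948 × 10^49 m/s²

3.948 × 10^49 m/s²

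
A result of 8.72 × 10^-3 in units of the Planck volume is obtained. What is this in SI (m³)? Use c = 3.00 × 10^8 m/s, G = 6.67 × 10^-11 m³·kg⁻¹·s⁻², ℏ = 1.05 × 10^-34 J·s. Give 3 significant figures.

3.64 × 10^-107 m³

One Planck volume: V_P = (ℏG/c³)^(3/2) = 4.18 × 10^-105 m³.
8.72 × 10^-3 × 4.18 × 10^-105 m³ = 3.64 × 10^-107 m³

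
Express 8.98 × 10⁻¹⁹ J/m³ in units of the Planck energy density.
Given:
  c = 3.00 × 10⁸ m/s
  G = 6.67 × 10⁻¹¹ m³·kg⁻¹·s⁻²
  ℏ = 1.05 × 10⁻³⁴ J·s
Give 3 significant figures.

1.92 × 10⁻¹³²

Planck energy density: u_P = c⁷/(ℏG²) = 4.68 × 10¹¹³ J/m³.
8.98 × 10⁻¹⁹ / 4.68 × 10¹¹³ = 1.92 × 10⁻¹³²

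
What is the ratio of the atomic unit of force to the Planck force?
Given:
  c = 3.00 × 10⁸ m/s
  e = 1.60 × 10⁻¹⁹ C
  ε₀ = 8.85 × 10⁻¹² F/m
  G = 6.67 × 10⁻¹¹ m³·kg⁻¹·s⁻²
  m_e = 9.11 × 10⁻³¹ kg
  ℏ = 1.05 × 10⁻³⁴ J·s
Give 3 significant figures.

6.86 × 10⁻⁵²

atomic unit of force: F_au = E_h/a₀ = m_e²e⁶/((4πε₀)³ℏ⁴) = 8.33 × 10⁻⁸ N
Planck force: F_P = c⁴/G = 1.21 × 10⁴⁴ N
ratio = 8.33 × 10⁻⁸ / 1.21 × 10⁴⁴ = 6.86 × 10⁻⁵²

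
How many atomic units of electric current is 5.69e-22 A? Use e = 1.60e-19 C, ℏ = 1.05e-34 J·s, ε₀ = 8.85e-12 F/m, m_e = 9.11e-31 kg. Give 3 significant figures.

atomic unit of electric current: I_au = e E_h/ℏ = m_e e⁵/((4πε₀)²ℏ³) = 6.67e-3 A.
5.69e-22 / 6.67e-3 = 8.53e-20

8.53e-20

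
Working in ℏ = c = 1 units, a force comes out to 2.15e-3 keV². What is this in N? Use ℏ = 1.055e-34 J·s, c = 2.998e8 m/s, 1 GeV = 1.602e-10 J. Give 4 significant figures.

1.745e-9 N

Force is [E]/[L] = [E]²/(ℏc); restore (ℏc)⁻¹.
1 GeV² → 1/(ℏc) × (1 GeV in J)² = 8.114e5 N.
Convert the energy scale: 2.15e-3 keV² = 2.15e-15 GeV².
Result: 2.15e-15 × 8.114e5 = 1.745e-9 N.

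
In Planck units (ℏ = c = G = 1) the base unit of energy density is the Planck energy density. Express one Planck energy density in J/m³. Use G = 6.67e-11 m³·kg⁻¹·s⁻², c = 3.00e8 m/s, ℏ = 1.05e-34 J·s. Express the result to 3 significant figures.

u_P = c⁷/(ℏG²)
  = 2.19e59 / 4.67e-55
  = 4.68e113 J/m³

4.68e113 J/m³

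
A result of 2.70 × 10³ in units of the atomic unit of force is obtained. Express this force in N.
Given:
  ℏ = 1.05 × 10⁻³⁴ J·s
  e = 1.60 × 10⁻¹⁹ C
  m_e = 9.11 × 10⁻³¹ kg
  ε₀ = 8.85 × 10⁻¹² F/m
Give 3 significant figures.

2.25 × 10⁻⁴ N

One atomic unit of force: F_au = E_h/a₀ = m_e²e⁶/((4πε₀)³ℏ⁴) = 8.33 × 10⁻⁸ N.
2.70 × 10³ × 8.33 × 10⁻⁸ N = 2.25 × 10⁻⁴ N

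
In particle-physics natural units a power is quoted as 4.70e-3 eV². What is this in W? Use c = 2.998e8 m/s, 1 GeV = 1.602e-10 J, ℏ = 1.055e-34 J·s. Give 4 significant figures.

1.143e-6 W

Power is [E]/[T] = [E]²/ℏ.
1 GeV² → 1/ℏ × (1 GeV in J)² = 2.433e14 W.
Convert the energy scale: 4.70e-3 eV² = 4.70e-21 GeV².
Result: 4.70e-21 × 2.433e14 = 1.143e-6 W.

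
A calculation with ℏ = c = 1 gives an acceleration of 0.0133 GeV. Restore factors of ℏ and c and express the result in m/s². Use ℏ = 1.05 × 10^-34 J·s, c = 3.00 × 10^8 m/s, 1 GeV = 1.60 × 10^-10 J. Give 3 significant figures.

Acceleration is [L]/[T]² = c·[E]/ℏ.
1 GeV → c/ℏ × (1 GeV in J) = 4.57 × 10^32 m/s².
Result: 0.0133 × 4.57 × 10^32 = 6.08 × 10^30 m/s².

6.08 × 10^30 m/s²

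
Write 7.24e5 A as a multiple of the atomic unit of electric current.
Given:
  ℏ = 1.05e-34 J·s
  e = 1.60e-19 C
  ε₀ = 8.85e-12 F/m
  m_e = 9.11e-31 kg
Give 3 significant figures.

atomic unit of electric current: I_au = e E_h/ℏ = m_e e⁵/((4πε₀)²ℏ³) = 6.67e-3 A.
7.24e5 / 6.67e-3 = 1.09e8

1.09e8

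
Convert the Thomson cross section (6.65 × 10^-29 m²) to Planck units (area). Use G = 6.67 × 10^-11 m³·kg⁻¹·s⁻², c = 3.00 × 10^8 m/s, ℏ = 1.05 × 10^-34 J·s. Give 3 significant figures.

2.56 × 10^41

Planck area: A_P = ℏG/c³ = 2.59 × 10^-70 m².
6.65 × 10^-29 / 2.59 × 10^-70 = 2.56 × 10^41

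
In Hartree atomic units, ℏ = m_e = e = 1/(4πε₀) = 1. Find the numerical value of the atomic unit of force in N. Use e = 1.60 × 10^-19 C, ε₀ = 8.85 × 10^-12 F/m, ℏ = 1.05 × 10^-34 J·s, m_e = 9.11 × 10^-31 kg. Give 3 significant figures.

8.33 × 10^-8 N

The unique combination of the constants set to 1 with dimensions of force is F_au = E_h/a₀ = m_e²e⁶/((4πε₀)³ℏ⁴).
E_h = 4.38 × 10^-18 J
a₀ = 5.26 × 10^-11 m
E_h/a₀ = 8.33 × 10^-8 N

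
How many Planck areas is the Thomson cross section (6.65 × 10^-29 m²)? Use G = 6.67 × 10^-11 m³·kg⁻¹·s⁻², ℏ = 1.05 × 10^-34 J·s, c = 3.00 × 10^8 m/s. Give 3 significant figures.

2.56 × 10^41

Planck area: A_P = ℏG/c³ = 2.59 × 10^-70 m².
6.65 × 10^-29 / 2.59 × 10^-70 = 2.56 × 10^41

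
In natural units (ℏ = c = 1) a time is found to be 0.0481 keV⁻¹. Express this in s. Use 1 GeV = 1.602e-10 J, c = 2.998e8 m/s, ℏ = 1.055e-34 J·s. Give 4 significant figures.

3.168e-20 s

A time is [E]⁻¹ in ℏ=c=1; restore one factor of ℏ.
1 GeV⁻¹ → ℏ × (1 GeV in J)⁻¹ = 6.586e-25 s.
Convert the energy scale: 0.0481 keV⁻¹ = 4.81e4 GeV⁻¹.
Result: 4.81e4 × 6.586e-25 = 3.168e-20 s.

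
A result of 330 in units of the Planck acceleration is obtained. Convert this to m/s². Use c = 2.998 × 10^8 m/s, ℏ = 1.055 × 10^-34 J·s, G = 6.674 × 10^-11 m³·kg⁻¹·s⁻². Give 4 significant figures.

1.835 × 10^54 m/s²

One Planck acceleration: a_P = √(c⁷/(ℏG)) = 5.560 × 10^51 m/s².
330 × 5.560 × 10^51 m/s² = 1.835 × 10^54 m/s²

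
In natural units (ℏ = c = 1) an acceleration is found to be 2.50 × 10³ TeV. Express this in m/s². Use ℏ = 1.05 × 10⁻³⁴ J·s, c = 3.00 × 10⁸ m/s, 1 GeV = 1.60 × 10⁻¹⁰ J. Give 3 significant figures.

1.14 × 10³⁹ m/s²

Acceleration is [L]/[T]² = c·[E]/ℏ.
1 GeV → c/ℏ × (1 GeV in J) = 4.57 × 10³² m/s².
Convert the energy scale: 2.50 × 10³ TeV = 2.50 × 10⁶ GeV.
Result: 2.50 × 10⁶ × 4.57 × 10³² = 1.14 × 10³⁹ m/s².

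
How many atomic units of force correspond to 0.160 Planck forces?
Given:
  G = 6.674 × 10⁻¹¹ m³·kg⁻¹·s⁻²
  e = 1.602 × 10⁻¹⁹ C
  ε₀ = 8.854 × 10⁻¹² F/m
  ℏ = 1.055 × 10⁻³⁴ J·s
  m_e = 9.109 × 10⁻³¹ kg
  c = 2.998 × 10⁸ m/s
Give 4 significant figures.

2.356 × 10⁵⁰

Planck force: F_P = c⁴/G = 1.210 × 10⁴⁴ N
atomic unit of force: F_au = E_h/a₀ = m_e²e⁶/((4πε₀)³ℏ⁴) = 8.220 × 10⁻⁸ N
0.160 × 1.210 × 10⁴⁴ / 8.220 × 10⁻⁸ = 2.356 × 10⁵⁰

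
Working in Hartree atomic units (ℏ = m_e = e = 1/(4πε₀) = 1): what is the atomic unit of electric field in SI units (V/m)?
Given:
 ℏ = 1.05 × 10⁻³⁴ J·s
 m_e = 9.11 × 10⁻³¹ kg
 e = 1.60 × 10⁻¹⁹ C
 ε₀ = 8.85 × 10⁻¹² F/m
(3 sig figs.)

Dimensional analysis gives E_au = E_h/(e a₀) = m_e²e⁵/((4πε₀)³ℏ⁴).
E_h = 4.38 × 10⁻¹⁸ J
a₀ = 5.26 × 10⁻¹¹ m
E_h/(e·a₀) = 5.20 × 10¹¹ V/m

5.20 × 10¹¹ V/m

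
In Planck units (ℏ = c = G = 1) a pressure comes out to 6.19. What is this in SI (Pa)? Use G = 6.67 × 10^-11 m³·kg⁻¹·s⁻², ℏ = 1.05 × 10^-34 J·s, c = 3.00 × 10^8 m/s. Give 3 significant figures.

2.90 × 10^114 Pa

One Planck pressure: p_P = c⁷/(ℏG²) = 4.68 × 10^113 Pa.
6.19 × 4.68 × 10^113 Pa = 2.90 × 10^114 Pa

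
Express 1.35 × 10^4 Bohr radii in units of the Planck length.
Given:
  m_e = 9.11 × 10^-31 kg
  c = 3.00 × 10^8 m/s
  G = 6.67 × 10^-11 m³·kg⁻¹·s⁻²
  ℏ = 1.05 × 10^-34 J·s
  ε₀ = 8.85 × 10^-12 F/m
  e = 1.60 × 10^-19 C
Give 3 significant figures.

4.41 × 10^28

Bohr radius: a₀ = 4πε₀ℏ²/(m_e e²) = 5.26 × 10^-11 m
Planck length: ℓ_P = √(ℏG/c³) = 1.61 × 10^-35 m
1.35 × 10^4 × 5.26 × 10^-11 / 1.61 × 10^-35 = 4.41 × 10^28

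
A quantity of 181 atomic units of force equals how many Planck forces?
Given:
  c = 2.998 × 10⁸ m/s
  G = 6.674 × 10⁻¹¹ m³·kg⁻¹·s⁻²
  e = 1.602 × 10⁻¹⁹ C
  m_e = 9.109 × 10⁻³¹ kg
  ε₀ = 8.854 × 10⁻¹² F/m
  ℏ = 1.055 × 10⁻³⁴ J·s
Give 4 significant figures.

atomic unit of force: F_au = E_h/a₀ = m_e²e⁶/((4πε₀)³ℏ⁴) = 8.220 × 10⁻⁸ N
Planck force: F_P = c⁴/G = 1.210 × 10⁴⁴ N
181 × 8.220 × 10⁻⁸ / 1.210 × 10⁴⁴ = 1.229 × 10⁻⁴⁹

1.229 × 10⁻⁴⁹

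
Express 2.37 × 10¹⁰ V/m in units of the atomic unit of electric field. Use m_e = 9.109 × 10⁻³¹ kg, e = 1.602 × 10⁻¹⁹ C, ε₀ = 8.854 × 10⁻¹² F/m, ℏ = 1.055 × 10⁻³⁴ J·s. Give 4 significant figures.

0.04619

atomic unit of electric field: E_au = E_h/(e a₀) = m_e²e⁵/((4πε₀)³ℏ⁴) = 5.131 × 10¹¹ V/m.
2.37 × 10¹⁰ / 5.131 × 10¹¹ = 0.04619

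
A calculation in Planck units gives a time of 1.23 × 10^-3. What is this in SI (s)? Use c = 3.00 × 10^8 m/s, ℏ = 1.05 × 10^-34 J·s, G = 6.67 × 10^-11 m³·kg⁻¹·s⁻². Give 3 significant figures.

6.60 × 10^-47 s

One Planck time: t_P = √(ℏG/c⁵) = 5.37 × 10^-44 s.
1.23 × 10^-3 × 5.37 × 10^-44 s = 6.60 × 10^-47 s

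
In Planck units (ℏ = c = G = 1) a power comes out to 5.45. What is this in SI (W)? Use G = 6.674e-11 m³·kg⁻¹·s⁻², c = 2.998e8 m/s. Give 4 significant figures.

One Planck power: P_P = c⁵/G = 3.629e52 W.
5.45 × 3.629e52 W = 1.978e53 W

1.978e53 W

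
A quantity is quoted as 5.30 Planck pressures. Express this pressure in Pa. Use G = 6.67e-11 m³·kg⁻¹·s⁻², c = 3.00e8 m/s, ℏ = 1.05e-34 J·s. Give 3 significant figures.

2.48e114 Pa

One Planck pressure: p_P = c⁷/(ℏG²) = 4.68e113 Pa.
5.30 × 4.68e113 Pa = 2.48e114 Pa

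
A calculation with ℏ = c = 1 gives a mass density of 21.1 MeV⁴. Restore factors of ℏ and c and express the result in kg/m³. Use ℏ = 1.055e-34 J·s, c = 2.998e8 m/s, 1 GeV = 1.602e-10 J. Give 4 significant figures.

4.887e9 kg/m³

Mass density is [E]/(c²[L]³) = [E]⁴/(ℏ³c⁵).
1 GeV⁴ → 1/(ℏ³c⁵) × (1 GeV in J)⁴ = 2.316e20 kg/m³.
Convert the energy scale: 21.1 MeV⁴ = 2.11e-11 GeV⁴.
Result: 2.11e-11 × 2.316e20 = 4.887e9 kg/m³.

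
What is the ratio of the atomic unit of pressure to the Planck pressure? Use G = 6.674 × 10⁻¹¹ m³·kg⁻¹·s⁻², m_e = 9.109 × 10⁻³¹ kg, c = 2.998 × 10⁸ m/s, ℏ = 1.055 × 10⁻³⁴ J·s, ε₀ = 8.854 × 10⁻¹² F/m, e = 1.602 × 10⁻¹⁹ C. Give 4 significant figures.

atomic unit of pressure: P_au = E_h/a₀³ = m_e⁴e¹⁰/((4πε₀)⁵ℏ⁸) = 2.929 × 10¹³ Pa
Planck pressure: p_P = c⁷/(ℏG²) = 4.632 × 10¹¹³ Pa
ratio = 2.929 × 10¹³ / 4.632 × 10¹¹³ = 6.323 × 10⁻¹⁰¹

6.323 × 10⁻¹⁰¹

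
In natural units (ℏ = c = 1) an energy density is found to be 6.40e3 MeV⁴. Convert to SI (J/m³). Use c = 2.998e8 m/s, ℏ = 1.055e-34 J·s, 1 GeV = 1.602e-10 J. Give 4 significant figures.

1.332e29 J/m³

[E]/[L]³ = [E]⁴/(ℏc)³; restore (ℏc)⁻³.
1 GeV⁴ → 1/(ℏc)³ × (1 GeV in J)⁴ = 2.082e37 J/m³.
Convert the energy scale: 6.40e3 MeV⁴ = 6.40e-9 GeV⁴.
Result: 6.40e-9 × 2.082e37 = 1.332e29 J/m³.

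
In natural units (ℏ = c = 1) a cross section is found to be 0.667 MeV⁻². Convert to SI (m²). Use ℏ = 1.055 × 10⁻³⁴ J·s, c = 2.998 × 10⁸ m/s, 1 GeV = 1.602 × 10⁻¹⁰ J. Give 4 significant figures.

Area is [L]² = [E]⁻²·(ℏc)²; restore (ℏc)².
1 GeV⁻² → (ℏc)² × (1 GeV in J)⁻² = 3.898 × 10⁻³² m².
Convert the energy scale: 0.667 MeV⁻² = 6.67 × 10⁵ GeV⁻².
Result: 6.67 × 10⁵ × 3.898 × 10⁻³² = 2.600 × 10⁻²⁶ m².

2.600 × 10⁻²⁶ m²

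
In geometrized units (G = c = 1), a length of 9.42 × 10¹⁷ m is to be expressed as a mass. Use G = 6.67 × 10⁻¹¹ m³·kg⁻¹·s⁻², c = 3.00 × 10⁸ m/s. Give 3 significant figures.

1.27 × 10⁴⁵ kg

Length → mass via c²/G.
9.42 × 10¹⁷ m × (c²/G) = 1.27 × 10⁴⁵ kg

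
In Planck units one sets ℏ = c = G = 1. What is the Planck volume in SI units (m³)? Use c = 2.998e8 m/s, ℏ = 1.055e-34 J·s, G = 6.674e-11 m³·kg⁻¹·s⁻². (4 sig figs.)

4.224e-105 m³

V_P = (ℏG/c³)^(3/2)
  = √(1.784e-209)
  = 4.224e-105 m³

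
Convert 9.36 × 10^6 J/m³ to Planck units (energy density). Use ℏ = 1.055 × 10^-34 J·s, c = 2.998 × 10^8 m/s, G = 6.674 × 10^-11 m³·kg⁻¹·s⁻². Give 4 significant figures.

Planck energy density: u_P = c⁷/(ℏG²) = 4.632 × 10^113 J/m³.
9.36 × 10^6 / 4.632 × 10^113 = 2.021 × 10^-107

2.021 × 10^-107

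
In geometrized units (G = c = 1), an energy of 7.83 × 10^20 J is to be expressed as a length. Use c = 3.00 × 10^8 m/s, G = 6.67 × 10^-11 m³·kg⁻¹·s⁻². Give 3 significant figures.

Energy → length via G/c⁴.
7.83 × 10^20 J × (G/c⁴) = 6.45 × 10^-24 m

6.45 × 10^-24 m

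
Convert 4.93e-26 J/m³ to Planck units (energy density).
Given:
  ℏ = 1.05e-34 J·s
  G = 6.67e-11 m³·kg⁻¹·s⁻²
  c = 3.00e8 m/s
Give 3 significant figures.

1.05e-139

Planck energy density: u_P = c⁷/(ℏG²) = 4.68e113 J/m³.
4.93e-26 / 4.68e113 = 1.05e-139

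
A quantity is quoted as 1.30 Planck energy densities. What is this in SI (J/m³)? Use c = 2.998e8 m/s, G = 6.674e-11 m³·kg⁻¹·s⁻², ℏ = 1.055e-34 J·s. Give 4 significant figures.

6.022e113 J/m³

One Planck energy density: u_P = c⁷/(ℏG²) = 4.632e113 J/m³.
1.30 × 4.632e113 J/m³ = 6.022e113 J/m³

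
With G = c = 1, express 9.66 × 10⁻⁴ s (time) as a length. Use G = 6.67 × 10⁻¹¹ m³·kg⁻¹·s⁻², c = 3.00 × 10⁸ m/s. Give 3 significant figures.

2.90 × 10⁵ m

Time → length via c.
9.66 × 10⁻⁴ s × (c) = 2.90 × 10⁵ m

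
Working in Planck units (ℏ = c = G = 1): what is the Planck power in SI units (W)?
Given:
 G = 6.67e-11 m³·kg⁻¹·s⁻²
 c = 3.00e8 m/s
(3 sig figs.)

3.64e52 W

The unique combination of the constants set to 1 with dimensions of power is P_P = c⁵/G.
  = 2.43e42 / 6.67e-11
  = 3.64e52 W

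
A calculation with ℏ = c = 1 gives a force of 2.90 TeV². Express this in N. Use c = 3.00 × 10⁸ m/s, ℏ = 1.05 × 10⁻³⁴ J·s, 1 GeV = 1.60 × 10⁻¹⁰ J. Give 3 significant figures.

2.36 × 10¹² N

Force is [E]/[L] = [E]²/(ℏc); restore (ℏc)⁻¹.
1 GeV² → 1/(ℏc) × (1 GeV in J)² = 8.13 × 10⁵ N.
Convert the energy scale: 2.90 TeV² = 2.90 × 10⁶ GeV².
Result: 2.90 × 10⁶ × 8.13 × 10⁵ = 2.36 × 10¹² N.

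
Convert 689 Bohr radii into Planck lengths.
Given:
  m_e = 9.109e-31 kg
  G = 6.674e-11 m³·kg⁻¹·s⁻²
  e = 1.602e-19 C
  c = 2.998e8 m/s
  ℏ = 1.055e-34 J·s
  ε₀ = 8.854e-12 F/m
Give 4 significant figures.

2.258e27

Bohr radius: a₀ = 4πε₀ℏ²/(m_e e²) = 5.297e-11 m
Planck length: ℓ_P = √(ℏG/c³) = 1.616e-35 m
689 × 5.297e-11 / 1.616e-35 = 2.258e27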